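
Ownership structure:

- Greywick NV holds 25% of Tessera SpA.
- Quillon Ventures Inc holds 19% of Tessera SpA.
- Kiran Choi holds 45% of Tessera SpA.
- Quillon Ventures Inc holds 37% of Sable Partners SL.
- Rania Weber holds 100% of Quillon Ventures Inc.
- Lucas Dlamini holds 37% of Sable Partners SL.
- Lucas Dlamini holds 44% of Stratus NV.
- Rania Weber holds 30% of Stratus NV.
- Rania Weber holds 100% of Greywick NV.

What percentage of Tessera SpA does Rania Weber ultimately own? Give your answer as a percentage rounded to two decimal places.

Rania reaches Tessera along 2 paths.
Via Quillon: 100% × 19% = 19%.
Via Greywick: 100% × 25% = 25%.
Total: 19% + 25% = 44%.
Rounded: 44.00%.

44.00%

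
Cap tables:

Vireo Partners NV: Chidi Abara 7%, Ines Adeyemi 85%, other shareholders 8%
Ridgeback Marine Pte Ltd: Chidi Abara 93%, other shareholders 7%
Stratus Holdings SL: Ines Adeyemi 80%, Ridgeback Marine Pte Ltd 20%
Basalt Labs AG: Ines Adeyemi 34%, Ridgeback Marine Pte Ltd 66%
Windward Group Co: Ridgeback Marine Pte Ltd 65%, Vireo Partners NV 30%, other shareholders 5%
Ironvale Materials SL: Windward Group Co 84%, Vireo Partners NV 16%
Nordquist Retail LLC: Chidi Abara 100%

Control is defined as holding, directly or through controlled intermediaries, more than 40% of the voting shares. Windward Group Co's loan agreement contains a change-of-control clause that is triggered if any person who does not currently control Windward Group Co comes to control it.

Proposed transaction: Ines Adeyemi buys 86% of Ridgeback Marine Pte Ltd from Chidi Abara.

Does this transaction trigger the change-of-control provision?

Yes

The purchase adds only to Ines's holdings (Chidi's stake shrinks), so Ines is the only person who could newly come to control Windward.
Ines holds 85% of Vireo, so Ines controls Vireo.
Ines holds 80% of Stratus, so Ines controls Stratus.
In Windward, Ines's side holds only 30%, not > 40%.
So before the transaction, Ines does not control Windward.
After the purchase, Ines holds 86% of Ridgeback directly, and Chidi's stake falls to 7%.
Ines holds 86% of Ridgeback, so Ines controls Ridgeback.
Ridgeback and Vireo together hold 65% + 30% = 95% of Windward, so Ines controls Windward.
Ines did not control Windward before and does after, so the clause is triggered.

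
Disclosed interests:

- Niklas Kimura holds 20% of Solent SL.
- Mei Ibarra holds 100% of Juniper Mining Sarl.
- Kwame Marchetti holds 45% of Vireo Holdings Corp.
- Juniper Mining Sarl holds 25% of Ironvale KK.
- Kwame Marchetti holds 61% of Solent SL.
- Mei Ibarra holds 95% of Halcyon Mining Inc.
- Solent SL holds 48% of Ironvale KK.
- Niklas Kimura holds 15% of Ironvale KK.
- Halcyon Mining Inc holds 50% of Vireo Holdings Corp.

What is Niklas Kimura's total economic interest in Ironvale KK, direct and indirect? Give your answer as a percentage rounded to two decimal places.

Niklas reaches Ironvale along 2 paths.
Direct stake: 15% = 15%.
Via Solent: 20% × 48% = 9.6%.
Total: 15% + 9.6% = 24.6%.
Rounded: 24.60%.

24.60%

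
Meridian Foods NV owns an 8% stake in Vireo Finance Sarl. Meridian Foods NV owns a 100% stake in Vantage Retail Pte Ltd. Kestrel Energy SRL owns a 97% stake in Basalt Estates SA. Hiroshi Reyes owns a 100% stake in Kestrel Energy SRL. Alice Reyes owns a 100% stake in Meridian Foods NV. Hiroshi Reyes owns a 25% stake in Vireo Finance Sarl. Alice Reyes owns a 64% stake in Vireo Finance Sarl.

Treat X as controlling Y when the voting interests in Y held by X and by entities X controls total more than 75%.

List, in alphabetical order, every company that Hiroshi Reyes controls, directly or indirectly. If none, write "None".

Basalt Estates SA, Kestrel Energy SRL

Hiroshi holds 100% of Kestrel, so Hiroshi controls Kestrel.
Kestrel holds 97% of Basalt, so Hiroshi controls Basalt.
No other company's threshold is met.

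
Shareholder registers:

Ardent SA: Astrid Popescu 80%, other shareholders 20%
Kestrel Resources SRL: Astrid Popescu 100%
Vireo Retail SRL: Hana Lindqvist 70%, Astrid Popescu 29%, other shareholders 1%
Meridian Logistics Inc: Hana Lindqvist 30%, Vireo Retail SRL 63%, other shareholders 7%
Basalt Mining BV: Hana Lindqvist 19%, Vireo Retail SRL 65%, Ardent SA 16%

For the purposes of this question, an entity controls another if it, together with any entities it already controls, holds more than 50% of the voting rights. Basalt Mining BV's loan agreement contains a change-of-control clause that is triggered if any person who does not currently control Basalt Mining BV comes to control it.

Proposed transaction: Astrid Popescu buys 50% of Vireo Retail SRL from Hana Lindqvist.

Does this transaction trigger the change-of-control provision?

Yes

The purchase adds only to Astrid's holdings (Hana's stake shrinks), so Astrid is the only person who could newly come to control Basalt.
Astrid holds 80% of Ardent, so Astrid controls Ardent.
Astrid holds 100% of Kestrel, so Astrid controls Kestrel.
In Basalt, Astrid's side holds only 16%, not > 50%.
So before the transaction, Astrid does not control Basalt.
After the purchase, Astrid's direct stake in Vireo rises to 29% + 50% = 79%, and Hana's stake falls to 20%.
Astrid holds 79% of Vireo, so Astrid controls Vireo.
Vireo and Ardent together hold 65% + 16% = 81% of Basalt, so Astrid controls Basalt.
Astrid did not control Basalt before and does after, so the clause is triggered.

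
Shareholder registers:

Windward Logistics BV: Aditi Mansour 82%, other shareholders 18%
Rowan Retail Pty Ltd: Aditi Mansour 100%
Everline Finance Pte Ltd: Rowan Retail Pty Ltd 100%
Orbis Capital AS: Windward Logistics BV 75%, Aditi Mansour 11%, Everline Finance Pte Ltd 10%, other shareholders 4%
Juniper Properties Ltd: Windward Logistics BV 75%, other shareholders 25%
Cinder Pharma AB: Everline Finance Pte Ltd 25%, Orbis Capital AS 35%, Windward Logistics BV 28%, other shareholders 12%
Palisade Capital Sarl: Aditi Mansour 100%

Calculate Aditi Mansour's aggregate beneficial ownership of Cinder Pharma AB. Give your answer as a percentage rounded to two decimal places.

76.84%

Aditi reaches Cinder along 5 paths.
Via Rowan → Everline: 100% × 100% × 25% = 25%.
Via Windward → Orbis: 82% × 75% × 35% = 21.525%.
Via Orbis: 11% × 35% = 3.85%.
Via Rowan → Everline → Orbis: 100% × 100% × 10% × 35% = 3.5%.
Via Windward: 82% × 28% = 22.96%.
Total: 25% + 21.525% + 3.85% + 3.5% + 22.96% = 76.835%.
Rounded: 76.84%.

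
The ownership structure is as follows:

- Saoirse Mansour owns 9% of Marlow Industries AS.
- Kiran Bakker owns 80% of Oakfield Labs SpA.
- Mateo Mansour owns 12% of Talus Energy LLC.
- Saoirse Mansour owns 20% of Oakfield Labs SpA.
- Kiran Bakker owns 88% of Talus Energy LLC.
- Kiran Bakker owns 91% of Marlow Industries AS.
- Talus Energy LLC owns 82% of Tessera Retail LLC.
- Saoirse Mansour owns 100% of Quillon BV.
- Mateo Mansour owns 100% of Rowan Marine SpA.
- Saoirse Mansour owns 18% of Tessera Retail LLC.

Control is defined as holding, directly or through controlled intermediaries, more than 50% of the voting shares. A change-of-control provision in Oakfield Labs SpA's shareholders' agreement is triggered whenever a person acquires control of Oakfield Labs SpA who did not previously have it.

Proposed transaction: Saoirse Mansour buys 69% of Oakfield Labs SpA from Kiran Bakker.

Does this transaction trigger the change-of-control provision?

The purchase adds only to Saoirse's holdings (Kiran's stake shrinks), so Saoirse is the only person who could newly come to control Oakfield.
Saoirse holds 100% of Quillon, so Saoirse controls Quillon.
In Oakfield, Saoirse's side holds only 20%, not > 50%.
So before the transaction, Saoirse does not control Oakfield.
After the purchase, Saoirse's direct stake in Oakfield rises to 20% + 69% = 89%, and Kiran's stake falls to 11%.
Saoirse holds 89% of Oakfield, so Saoirse controls Oakfield.
Saoirse did not control Oakfield before and does after, so the clause is triggered.

Yes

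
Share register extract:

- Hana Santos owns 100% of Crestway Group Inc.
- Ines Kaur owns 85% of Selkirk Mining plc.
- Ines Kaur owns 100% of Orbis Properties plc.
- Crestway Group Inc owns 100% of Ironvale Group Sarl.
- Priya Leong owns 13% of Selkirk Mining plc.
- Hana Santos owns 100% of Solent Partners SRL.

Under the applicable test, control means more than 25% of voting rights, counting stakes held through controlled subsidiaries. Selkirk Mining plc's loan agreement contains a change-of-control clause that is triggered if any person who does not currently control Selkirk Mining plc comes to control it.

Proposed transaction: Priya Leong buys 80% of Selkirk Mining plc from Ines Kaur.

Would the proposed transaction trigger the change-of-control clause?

Yes

The purchase adds only to Priya's holdings (Ines's stake shrinks), so Priya is the only person who could newly come to control Selkirk.
Priya's largest direct stake is 13% in Selkirk, which does not meet the threshold, so Priya controls no company.
In Selkirk, Priya's side holds only 13%, not > 25%.
So before the transaction, Priya does not control Selkirk.
After the purchase, Priya's direct stake in Selkirk rises to 13% + 80% = 93%, and Ines's stake falls to 5%.
Priya holds 93% of Selkirk, so Priya controls Selkirk.
Priya did not control Selkirk before and does after, so the clause is triggered.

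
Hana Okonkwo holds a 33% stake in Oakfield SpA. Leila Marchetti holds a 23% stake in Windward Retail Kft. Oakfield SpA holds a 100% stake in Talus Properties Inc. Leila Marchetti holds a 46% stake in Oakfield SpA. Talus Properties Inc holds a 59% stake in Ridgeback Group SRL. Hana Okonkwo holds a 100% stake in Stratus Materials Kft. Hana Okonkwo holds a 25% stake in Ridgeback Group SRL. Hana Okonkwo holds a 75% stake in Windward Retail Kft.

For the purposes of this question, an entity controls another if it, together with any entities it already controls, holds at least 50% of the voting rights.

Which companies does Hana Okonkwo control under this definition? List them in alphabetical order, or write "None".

Hana holds 75% of Windward, so Hana controls Windward.
Hana holds 100% of Stratus, so Hana controls Stratus.
No other company's threshold is met.

Stratus Materials Kft, Windward Retail Kft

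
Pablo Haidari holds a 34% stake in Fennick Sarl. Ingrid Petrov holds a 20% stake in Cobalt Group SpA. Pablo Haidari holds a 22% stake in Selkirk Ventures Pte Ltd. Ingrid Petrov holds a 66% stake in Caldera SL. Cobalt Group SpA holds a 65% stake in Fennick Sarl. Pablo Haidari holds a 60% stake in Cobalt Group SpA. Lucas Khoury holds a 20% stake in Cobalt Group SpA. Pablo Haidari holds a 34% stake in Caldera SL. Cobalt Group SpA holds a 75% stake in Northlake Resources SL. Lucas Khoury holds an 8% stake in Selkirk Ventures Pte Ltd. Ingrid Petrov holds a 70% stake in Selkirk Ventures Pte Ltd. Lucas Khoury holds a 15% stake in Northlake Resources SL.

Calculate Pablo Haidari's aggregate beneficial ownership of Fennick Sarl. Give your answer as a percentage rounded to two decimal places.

73.00%

Pablo reaches Fennick along 2 paths.
Direct stake: 34% = 34%.
Via Cobalt: 60% × 65% = 39%.
Total: 34% + 39% = 73%.
Rounded: 73.00%.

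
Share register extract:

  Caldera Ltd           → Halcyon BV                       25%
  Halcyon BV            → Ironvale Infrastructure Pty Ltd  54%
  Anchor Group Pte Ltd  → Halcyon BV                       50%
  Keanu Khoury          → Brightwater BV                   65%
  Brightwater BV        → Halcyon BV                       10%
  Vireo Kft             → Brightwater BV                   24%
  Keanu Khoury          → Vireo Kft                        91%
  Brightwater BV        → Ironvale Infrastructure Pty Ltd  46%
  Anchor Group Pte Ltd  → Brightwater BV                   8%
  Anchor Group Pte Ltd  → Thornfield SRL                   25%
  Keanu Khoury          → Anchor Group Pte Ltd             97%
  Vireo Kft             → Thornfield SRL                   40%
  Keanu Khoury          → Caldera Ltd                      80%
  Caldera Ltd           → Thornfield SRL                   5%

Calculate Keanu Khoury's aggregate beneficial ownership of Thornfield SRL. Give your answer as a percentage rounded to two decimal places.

64.65%

Keanu reaches Thornfield along 3 paths.
Via Anchor: 97% × 25% = 24.25%.
Via Caldera: 80% × 5% = 4%.
Via Vireo: 91% × 40% = 36.4%.
Total: 24.25% + 4% + 36.4% = 64.65%.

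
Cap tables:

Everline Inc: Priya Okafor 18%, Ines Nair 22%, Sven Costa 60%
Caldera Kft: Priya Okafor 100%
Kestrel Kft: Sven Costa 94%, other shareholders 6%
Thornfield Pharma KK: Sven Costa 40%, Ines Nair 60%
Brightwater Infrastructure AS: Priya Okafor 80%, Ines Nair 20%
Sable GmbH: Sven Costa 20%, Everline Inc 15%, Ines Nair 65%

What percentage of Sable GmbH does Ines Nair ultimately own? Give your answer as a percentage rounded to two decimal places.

68.30%

Ines reaches Sable along 2 paths.
Via Everline: 22% × 15% = 3.3%.
Direct stake: 65% = 65%.
Total: 3.3% + 65% = 68.3%.
Rounded: 68.30%.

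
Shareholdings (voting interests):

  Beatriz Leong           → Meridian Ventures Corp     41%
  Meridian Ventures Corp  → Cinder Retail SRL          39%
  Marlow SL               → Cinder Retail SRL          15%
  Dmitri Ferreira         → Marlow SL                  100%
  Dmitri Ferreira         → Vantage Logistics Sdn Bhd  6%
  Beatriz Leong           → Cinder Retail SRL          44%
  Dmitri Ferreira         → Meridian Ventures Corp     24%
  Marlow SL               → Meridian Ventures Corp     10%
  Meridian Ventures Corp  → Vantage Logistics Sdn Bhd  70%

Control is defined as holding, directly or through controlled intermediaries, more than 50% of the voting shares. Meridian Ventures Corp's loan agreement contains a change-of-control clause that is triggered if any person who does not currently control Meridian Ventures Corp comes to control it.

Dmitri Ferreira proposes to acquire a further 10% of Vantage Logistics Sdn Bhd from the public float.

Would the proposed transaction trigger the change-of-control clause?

No

The purchase changes only Dmitri's holdings, so Dmitri is the only person who could newly come to control Meridian.
Dmitri holds 100% of Marlow, so Dmitri controls Marlow.
In Meridian, Dmitri's side holds only 10% + 24% = 34%, not > 50%.
So before the transaction, Dmitri does not control Meridian.
After the purchase, Dmitri's direct stake in Vantage rises to 6% + 10% = 16%.
Dmitri's side now holds 16% of Vantage, not > 50%, so Dmitri still does not control Vantage.
After the transaction, Dmitri's side holds 10% + 24% = 34% of Meridian, not > 50%, so Dmitri still does not control Meridian.
No new person acquires control, so the clause is not triggered.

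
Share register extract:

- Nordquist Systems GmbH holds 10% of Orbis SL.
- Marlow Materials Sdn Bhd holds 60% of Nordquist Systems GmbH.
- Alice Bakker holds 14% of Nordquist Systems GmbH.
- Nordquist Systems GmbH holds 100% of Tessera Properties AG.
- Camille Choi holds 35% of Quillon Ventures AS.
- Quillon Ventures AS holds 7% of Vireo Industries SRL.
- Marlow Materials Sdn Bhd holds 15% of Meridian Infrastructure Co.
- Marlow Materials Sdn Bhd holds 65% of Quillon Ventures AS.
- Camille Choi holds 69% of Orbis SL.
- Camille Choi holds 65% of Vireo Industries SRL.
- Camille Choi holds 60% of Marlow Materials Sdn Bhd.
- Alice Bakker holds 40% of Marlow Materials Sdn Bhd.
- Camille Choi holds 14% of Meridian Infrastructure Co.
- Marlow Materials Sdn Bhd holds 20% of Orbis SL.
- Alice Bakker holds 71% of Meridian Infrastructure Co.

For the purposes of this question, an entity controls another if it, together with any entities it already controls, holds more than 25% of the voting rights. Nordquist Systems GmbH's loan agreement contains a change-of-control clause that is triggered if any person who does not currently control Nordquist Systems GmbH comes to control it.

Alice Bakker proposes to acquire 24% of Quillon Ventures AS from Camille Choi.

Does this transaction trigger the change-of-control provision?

No

The purchase adds only to Alice's holdings (Camille's stake shrinks), so Alice is the only person who could newly come to control Nordquist.
Alice holds 40% of Marlow, so Alice controls Marlow.
Marlow and Alice together hold 60% + 14% = 74% of Nordquist, so Alice controls Nordquist.
So Alice already controls Nordquist before the transaction.
After the purchase, Alice holds 24% of Quillon directly, and Camille's stake falls to 11%.
Alice controlled Nordquist already, so this is not a new person acquiring control; every other person's position is unchanged or reduced.
No new person acquires control, so the clause is not triggered.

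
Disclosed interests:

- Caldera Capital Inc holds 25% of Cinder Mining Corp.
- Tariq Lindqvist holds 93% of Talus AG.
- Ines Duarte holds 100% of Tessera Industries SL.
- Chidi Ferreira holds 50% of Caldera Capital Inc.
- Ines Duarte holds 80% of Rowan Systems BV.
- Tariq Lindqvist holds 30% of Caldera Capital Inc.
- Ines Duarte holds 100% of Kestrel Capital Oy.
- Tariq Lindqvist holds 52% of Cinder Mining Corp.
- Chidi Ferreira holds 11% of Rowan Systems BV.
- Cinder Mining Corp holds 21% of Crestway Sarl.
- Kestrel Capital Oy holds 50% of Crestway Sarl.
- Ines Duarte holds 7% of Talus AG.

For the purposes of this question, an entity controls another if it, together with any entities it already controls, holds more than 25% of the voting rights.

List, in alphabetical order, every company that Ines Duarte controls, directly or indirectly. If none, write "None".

Crestway Sarl, Kestrel Capital Oy, Rowan Systems BV, Tessera Industries SL

Ines holds 100% of Kestrel, so Ines controls Kestrel.
Ines holds 80% of Rowan, so Ines controls Rowan.
Kestrel holds 50% of Crestway, so Ines controls Crestway.
Ines holds 100% of Tessera, so Ines controls Tessera.
No other company's threshold is met.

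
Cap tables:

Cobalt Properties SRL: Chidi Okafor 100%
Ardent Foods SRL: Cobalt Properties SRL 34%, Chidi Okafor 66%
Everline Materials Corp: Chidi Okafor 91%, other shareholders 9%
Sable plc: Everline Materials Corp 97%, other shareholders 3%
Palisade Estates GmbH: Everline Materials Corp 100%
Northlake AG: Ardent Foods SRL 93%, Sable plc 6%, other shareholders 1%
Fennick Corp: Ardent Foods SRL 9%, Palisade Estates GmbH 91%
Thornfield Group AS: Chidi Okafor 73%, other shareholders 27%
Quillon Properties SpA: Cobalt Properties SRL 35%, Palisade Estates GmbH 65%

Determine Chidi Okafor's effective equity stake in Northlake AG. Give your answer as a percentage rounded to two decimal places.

98.30%

Chidi reaches Northlake along 3 paths.
Via Cobalt → Ardent: 100% × 34% × 93% = 31.62%.
Via Ardent: 66% × 93% = 61.38%.
Via Everline → Sable: 91% × 97% × 6% = 5.2962%.
Total: 31.62% + 61.38% + 5.2962% = 98.2962%.
Rounded: 98.30%.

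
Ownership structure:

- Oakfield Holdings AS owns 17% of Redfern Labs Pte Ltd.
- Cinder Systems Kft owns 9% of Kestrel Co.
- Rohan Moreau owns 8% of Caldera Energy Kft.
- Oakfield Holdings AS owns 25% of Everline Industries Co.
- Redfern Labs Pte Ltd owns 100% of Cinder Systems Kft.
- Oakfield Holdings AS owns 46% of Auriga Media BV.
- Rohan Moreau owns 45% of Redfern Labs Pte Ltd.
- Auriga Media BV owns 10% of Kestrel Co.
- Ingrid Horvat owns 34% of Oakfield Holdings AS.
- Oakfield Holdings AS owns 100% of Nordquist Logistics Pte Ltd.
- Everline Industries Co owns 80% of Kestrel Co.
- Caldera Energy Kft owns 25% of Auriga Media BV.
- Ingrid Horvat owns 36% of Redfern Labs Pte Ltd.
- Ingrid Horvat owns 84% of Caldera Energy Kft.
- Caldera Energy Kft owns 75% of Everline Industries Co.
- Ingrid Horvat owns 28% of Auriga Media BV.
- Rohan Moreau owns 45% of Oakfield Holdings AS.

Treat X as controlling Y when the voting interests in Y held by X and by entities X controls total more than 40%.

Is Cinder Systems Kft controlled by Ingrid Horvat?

Ingrid holds 84% of Caldera, so Ingrid controls Caldera.
Caldera holds 75% of Everline, so Ingrid controls Everline.
Caldera and Ingrid together hold 25% + 28% = 53% of Auriga, so Ingrid controls Auriga.
Auriga and Everline together hold 10% + 80% = 90% of Kestrel, so Ingrid controls Kestrel.
Neither Ingrid nor any entity Ingrid controls holds any voting interest in Cinder.
So Ingrid does not control Cinder.

No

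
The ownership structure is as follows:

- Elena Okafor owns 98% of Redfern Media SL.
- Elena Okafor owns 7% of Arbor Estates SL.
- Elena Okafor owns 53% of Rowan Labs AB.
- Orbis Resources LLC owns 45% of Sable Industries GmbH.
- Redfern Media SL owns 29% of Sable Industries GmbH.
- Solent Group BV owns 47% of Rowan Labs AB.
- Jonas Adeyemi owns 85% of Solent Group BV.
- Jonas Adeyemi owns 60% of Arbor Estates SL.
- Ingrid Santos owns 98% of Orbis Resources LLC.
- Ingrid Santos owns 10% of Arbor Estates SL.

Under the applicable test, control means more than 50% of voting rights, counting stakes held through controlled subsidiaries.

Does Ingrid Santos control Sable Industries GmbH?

No

Ingrid holds 98% of Orbis, so Ingrid controls Orbis.
In Sable, Ingrid's side holds only 45%, not > 50%.
So Ingrid does not control Sable.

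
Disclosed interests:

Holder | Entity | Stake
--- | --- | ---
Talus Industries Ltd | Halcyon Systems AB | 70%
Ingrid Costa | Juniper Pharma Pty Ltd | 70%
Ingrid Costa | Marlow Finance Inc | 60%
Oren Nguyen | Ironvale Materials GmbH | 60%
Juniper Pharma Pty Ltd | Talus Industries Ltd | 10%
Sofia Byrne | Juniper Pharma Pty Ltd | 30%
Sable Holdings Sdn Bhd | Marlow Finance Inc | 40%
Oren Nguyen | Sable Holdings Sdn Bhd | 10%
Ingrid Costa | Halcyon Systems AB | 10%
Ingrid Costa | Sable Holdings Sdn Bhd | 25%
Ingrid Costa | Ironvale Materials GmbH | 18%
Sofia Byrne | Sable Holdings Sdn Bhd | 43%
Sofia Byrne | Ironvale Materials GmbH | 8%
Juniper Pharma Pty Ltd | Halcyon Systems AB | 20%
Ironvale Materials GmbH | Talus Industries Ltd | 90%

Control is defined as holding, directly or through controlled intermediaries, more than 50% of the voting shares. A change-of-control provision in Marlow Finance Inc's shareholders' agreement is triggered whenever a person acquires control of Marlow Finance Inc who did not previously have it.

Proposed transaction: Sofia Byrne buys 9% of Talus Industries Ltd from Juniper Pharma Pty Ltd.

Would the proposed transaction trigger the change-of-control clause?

The purchase adds only to Sofia's holdings (Juniper's stake shrinks), so Sofia is the only person who could newly come to control Marlow.
Sofia's largest direct stake is 43% in Sable, which does not meet the threshold, so Sofia controls no company.
Neither Sofia nor any entity Sofia controls holds any voting interest in Marlow.
So before the transaction, Sofia does not control Marlow.
After the purchase, Sofia holds 9% of Talus directly, and Juniper's stake falls to 1%.
Sofia's side now holds 9% of Talus, not > 50%, so Sofia still does not control Talus.
After the transaction, neither Sofia nor any entity Sofia controls holds a voting interest in Marlow, so Sofia still does not control it.
No new person acquires control, so the clause is not triggered.

No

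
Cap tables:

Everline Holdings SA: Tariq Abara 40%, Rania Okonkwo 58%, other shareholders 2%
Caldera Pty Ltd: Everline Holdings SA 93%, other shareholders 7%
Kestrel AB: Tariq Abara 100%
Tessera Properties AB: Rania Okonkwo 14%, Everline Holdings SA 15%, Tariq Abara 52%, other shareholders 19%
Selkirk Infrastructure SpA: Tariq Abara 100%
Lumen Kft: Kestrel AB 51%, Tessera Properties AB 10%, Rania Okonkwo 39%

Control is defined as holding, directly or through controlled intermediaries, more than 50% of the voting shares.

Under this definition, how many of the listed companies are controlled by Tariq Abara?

Tariq holds 100% of Kestrel, so Tariq controls Kestrel.
Tariq holds 52% of Tessera, so Tariq controls Tessera.
Tariq holds 100% of Selkirk, so Tariq controls Selkirk.
Kestrel and Tessera together hold 51% + 10% = 61% of Lumen, so Tariq controls Lumen.
No other company's threshold is met.
Tariq controls 4 companies.

4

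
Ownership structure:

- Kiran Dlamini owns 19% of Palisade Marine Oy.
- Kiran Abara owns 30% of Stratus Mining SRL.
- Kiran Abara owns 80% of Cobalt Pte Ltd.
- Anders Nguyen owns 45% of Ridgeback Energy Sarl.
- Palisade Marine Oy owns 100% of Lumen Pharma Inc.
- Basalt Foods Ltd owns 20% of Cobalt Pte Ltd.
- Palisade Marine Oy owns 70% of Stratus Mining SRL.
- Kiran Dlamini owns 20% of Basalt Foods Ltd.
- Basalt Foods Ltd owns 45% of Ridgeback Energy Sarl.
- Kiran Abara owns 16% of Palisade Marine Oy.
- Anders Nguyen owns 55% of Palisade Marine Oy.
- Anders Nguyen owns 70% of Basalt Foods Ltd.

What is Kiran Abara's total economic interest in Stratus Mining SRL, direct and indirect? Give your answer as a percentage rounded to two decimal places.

Kiran Abara reaches Stratus along 2 paths.
Direct stake: 30% = 30%.
Via Palisade: 16% × 70% = 11.2%.
Total: 30% + 11.2% = 41.2%.
Rounded: 41.20%.

41.20%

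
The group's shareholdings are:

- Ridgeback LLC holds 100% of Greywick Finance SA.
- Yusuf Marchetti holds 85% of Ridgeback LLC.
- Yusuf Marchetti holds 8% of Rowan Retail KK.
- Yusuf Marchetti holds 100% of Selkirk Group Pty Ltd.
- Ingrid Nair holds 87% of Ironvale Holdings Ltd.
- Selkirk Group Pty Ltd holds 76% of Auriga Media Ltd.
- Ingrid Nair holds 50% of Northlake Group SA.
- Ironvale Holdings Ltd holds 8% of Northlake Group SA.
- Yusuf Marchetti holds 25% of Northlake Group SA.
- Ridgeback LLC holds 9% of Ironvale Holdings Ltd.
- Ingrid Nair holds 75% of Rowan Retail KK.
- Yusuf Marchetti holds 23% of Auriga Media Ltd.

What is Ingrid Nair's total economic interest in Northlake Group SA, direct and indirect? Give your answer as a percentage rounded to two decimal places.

Ingrid reaches Northlake along 2 paths.
Direct stake: 50% = 50%.
Via Ironvale: 87% × 8% = 6.96%.
Total: 50% + 6.96% = 56.96%.

56.96%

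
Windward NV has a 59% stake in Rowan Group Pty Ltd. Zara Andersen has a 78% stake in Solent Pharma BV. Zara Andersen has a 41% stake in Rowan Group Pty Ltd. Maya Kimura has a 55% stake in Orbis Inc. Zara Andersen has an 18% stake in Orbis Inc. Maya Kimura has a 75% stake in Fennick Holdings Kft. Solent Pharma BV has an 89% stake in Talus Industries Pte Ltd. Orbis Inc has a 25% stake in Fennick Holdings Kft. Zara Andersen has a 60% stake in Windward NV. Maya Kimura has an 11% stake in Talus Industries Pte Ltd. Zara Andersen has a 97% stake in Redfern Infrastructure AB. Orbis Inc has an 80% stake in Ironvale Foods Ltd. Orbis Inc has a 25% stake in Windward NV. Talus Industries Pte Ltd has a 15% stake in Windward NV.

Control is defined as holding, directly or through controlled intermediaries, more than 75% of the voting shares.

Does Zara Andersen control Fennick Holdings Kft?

No

Zara holds 78% of Solent, so Zara controls Solent.
Solent holds 89% of Talus, so Zara controls Talus.
Zara holds 97% of Redfern, so Zara controls Redfern.
Neither Zara nor any entity Zara controls holds any voting interest in Fennick.
So Zara does not control Fennick.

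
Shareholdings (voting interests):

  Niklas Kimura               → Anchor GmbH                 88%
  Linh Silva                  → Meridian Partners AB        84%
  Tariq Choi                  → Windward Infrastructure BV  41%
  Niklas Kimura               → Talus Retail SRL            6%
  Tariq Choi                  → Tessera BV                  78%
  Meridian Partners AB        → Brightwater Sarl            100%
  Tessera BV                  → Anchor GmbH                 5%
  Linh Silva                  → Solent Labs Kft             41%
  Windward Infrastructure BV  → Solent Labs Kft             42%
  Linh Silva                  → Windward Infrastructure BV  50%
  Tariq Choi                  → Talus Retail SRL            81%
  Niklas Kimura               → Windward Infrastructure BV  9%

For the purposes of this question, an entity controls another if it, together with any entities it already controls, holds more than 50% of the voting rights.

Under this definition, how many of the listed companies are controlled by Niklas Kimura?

1

Niklas holds 88% of Anchor, so Niklas controls Anchor.
No other company's threshold is met.
Niklas controls 1 company.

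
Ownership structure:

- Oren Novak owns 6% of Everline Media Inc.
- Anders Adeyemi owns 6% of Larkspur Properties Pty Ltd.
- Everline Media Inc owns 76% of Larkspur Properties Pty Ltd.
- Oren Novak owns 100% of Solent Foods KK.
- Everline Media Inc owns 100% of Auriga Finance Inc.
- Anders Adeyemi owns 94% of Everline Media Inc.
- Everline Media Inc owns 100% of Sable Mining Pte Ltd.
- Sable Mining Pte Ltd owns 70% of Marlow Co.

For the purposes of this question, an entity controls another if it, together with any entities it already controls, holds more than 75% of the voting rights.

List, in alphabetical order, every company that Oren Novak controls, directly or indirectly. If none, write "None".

Oren holds 100% of Solent, so Oren controls Solent.
No other company's threshold is met.

Solent Foods KK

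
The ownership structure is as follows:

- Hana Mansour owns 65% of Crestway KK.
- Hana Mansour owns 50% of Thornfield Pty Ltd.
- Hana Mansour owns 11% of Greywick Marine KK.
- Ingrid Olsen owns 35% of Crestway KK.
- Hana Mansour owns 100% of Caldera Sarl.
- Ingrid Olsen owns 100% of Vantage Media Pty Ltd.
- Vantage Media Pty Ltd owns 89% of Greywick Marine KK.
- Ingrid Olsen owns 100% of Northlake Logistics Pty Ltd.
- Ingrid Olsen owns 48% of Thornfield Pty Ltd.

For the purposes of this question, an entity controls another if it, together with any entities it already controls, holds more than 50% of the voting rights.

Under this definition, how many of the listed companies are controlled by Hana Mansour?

2

Hana holds 65% of Crestway, so Hana controls Crestway.
Hana holds 100% of Caldera, so Hana controls Caldera.
No other company's threshold is met.
Hana controls 2 companies.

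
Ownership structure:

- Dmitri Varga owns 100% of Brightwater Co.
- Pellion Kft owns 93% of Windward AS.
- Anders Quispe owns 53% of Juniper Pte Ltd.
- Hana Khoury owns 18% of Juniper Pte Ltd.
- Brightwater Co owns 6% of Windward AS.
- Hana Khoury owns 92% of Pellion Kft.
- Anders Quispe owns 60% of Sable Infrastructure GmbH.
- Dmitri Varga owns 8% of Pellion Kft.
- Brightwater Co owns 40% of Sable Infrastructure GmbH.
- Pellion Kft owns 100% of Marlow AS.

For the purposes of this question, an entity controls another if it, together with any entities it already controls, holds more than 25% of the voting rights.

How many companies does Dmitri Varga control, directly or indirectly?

Dmitri holds 100% of Brightwater, so Dmitri controls Brightwater.
Brightwater holds 40% of Sable, so Dmitri controls Sable.
No other company's threshold is met.
Dmitri controls 2 companies.

2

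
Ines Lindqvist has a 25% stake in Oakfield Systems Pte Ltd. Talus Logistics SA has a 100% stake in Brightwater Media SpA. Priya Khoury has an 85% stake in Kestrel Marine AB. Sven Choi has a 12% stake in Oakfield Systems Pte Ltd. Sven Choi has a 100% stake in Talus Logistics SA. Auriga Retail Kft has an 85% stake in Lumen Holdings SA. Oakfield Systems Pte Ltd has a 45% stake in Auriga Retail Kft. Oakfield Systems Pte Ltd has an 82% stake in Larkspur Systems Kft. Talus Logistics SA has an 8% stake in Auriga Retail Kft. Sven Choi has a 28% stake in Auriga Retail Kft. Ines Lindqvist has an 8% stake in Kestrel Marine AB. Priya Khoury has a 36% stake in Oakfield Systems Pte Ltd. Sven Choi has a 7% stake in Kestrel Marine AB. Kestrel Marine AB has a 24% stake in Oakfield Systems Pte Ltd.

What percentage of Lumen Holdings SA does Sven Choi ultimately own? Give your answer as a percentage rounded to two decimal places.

35.83%

Sven reaches Lumen along 4 paths.
Via Auriga: 28% × 85% = 23.8%.
Via Oakfield → Auriga: 12% × 45% × 85% = 4.59%.
Via Kestrel → Oakfield → Auriga: 7% × 24% × 45% × 85% = 0.6426%.
Via Talus → Auriga: 100% × 8% × 85% = 6.8%.
Total: 23.8% + 4.59% + 0.6426% + 6.8% = 35.8326%.
Rounded: 35.83%.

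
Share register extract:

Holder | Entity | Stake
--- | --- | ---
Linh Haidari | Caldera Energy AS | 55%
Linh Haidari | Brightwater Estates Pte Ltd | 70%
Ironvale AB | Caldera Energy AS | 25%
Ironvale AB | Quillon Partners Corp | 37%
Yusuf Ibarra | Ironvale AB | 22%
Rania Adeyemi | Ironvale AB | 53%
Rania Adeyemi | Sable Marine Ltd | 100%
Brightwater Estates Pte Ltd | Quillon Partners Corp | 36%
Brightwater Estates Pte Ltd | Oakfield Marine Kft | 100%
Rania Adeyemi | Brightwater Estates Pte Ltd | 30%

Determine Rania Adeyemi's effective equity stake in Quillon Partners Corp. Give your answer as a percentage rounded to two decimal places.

30.41%

Rania reaches Quillon along 2 paths.
Via Brightwater: 30% × 36% = 10.8%.
Via Ironvale: 53% × 37% = 19.61%.
Total: 10.8% + 19.61% = 30.41%.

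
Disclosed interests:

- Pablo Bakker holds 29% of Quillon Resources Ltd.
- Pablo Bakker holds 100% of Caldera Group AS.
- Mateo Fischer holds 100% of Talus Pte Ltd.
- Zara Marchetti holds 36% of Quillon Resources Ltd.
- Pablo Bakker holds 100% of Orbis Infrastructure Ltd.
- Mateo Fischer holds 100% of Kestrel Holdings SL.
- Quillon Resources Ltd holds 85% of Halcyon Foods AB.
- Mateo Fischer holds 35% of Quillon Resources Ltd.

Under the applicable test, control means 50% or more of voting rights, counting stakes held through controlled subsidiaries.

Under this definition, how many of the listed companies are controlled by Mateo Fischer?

Mateo holds 100% of Talus, so Mateo controls Talus.
Mateo holds 100% of Kestrel, so Mateo controls Kestrel.
No other company's threshold is met.
Mateo controls 2 companies.

2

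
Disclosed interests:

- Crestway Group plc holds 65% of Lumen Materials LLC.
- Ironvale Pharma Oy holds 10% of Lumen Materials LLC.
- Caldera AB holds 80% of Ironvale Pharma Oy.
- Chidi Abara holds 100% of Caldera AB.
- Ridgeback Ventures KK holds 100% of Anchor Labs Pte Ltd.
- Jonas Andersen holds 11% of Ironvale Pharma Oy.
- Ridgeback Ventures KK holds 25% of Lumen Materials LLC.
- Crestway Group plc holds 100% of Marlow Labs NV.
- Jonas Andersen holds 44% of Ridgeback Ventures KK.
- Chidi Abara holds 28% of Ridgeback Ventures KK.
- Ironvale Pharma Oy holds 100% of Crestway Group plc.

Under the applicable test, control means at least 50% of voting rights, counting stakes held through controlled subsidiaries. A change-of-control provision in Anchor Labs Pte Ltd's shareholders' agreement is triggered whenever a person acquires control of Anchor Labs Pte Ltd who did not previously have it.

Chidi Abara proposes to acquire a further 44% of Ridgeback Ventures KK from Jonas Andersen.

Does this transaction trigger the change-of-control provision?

Yes

The purchase adds only to Chidi's holdings (Jonas's stake shrinks), so Chidi is the only person who could newly come to control Anchor.
Chidi holds 100% of Caldera, so Chidi controls Caldera.
Caldera holds 80% of Ironvale, so Chidi controls Ironvale.
Ironvale holds 100% of Crestway, so Chidi controls Crestway.
Crestway and Ironvale together hold 65% + 10% = 75% of Lumen, so Chidi controls Lumen.
Crestway holds 100% of Marlow, so Chidi controls Marlow.
Neither Chidi nor any entity Chidi controls holds any voting interest in Anchor.
So before the transaction, Chidi does not control Anchor.
After the purchase, Chidi's direct stake in Ridgeback rises to 28% + 44% = 72%, and Jonas's stake falls to 0%.
Chidi holds 72% of Ridgeback, so Chidi controls Ridgeback.
Ridgeback holds 100% of Anchor, so Chidi controls Anchor.
Chidi did not control Anchor before and does after, so the clause is triggered.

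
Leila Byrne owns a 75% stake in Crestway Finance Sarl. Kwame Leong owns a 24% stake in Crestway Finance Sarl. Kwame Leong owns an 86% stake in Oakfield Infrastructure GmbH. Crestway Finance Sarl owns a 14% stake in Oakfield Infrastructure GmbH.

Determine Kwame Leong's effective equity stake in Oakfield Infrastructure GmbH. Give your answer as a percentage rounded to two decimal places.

89.36%

Kwame reaches Oakfield along 2 paths.
Direct stake: 86% = 86%.
Via Crestway: 24% × 14% = 3.36%.
Total: 86% + 3.36% = 89.36%.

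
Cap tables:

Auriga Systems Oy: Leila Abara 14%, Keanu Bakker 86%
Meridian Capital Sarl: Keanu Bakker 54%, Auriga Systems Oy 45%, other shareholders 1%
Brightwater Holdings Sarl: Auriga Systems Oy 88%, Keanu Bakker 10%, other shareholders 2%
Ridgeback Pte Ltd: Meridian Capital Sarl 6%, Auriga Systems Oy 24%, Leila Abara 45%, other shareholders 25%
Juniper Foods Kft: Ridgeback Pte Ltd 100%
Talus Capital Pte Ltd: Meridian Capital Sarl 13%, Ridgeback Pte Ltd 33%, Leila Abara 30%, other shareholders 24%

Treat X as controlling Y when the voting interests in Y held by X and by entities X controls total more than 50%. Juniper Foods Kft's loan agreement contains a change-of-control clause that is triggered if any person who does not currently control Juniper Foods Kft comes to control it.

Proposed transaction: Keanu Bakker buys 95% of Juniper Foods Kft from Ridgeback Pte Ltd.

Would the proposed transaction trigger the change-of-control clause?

The purchase adds only to Keanu's holdings (Ridgeback's stake shrinks), so Keanu is the only person who could newly come to control Juniper.
Keanu holds 86% of Auriga, so Keanu controls Auriga.
Keanu and Auriga together hold 54% + 45% = 99% of Meridian, so Keanu controls Meridian.
Auriga and Keanu together hold 88% + 10% = 98% of Brightwater, so Keanu controls Brightwater.
Neither Keanu nor any entity Keanu controls holds any voting interest in Juniper.
So before the transaction, Keanu does not control Juniper.
After the purchase, Keanu holds 95% of Juniper directly, and Ridgeback's stake falls to 5%.
Keanu holds 95% of Juniper, so Keanu controls Juniper.
Keanu did not control Juniper before and does after, so the clause is triggered.

Yes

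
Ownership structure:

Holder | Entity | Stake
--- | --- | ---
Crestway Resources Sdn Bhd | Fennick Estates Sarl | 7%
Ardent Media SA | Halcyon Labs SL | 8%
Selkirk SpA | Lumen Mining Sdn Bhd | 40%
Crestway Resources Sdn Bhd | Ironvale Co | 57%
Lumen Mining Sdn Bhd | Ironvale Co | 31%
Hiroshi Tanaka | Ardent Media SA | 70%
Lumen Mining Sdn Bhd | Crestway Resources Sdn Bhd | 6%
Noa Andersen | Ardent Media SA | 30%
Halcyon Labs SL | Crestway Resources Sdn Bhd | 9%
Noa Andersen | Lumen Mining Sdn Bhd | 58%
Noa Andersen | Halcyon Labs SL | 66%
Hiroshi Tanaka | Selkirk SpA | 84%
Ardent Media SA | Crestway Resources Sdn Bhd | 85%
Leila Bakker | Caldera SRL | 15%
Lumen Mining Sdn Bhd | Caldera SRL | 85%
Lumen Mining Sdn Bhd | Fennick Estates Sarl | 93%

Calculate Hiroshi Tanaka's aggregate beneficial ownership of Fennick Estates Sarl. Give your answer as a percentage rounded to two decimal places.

35.59%

Hiroshi reaches Fennick along 4 paths.
Via Selkirk → Lumen → Crestway: 84% × 40% × 6% × 7% = 0.14112%.
Via Ardent → Crestway: 70% × 85% × 7% = 4.165%.
Via Ardent → Halcyon → Crestway: 70% × 8% × 9% × 7% = 0.03528%.
Via Selkirk → Lumen: 84% × 40% × 93% = 31.248%.
Total: 0.14112% + 4.165% + 0.03528% + 31.248% = 35.5894%.
Rounded: 35.59%.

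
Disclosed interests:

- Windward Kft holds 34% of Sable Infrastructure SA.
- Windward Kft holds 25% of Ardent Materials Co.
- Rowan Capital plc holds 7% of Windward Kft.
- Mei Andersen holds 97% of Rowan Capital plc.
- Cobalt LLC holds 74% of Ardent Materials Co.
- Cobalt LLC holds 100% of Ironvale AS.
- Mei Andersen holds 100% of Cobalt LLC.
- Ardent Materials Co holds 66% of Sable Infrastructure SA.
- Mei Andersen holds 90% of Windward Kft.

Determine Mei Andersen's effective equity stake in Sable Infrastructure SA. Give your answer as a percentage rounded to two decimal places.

97.72%

Mei reaches Sable along 5 paths.
Via Windward: 90% × 34% = 30.6%.
Via Rowan → Windward: 97% × 7% × 34% = 2.3086%.
Via Cobalt → Ardent: 100% × 74% × 66% = 48.84%.
Via Windward → Ardent: 90% × 25% × 66% = 14.85%.
Via Rowan → Windward → Ardent: 97% × 7% × 25% × 66% = 1.12035%.
Total: 30.6% + 2.3086% + 48.84% + 14.85% + 1.12035% = 97.71895%.
Rounded: 97.72%.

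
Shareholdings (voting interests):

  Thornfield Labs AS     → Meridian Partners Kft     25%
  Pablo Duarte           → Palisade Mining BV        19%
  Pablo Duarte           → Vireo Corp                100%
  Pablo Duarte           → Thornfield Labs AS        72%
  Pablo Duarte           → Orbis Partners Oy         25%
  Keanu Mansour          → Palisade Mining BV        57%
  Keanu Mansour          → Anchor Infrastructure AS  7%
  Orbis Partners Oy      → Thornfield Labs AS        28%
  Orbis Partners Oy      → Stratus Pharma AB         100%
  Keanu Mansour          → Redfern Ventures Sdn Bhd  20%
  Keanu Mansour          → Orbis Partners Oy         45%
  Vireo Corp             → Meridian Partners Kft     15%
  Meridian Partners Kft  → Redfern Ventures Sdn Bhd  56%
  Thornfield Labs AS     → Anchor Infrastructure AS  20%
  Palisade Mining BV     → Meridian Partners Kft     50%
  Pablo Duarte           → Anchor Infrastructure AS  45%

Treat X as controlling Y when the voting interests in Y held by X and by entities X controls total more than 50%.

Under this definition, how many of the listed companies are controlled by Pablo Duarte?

3

Pablo holds 100% of Vireo, so Pablo controls Vireo.
Pablo holds 72% of Thornfield, so Pablo controls Thornfield.
Pablo and Thornfield together hold 45% + 20% = 65% of Anchor, so Pablo controls Anchor.
No other company's threshold is met.
Pablo controls 3 companies.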